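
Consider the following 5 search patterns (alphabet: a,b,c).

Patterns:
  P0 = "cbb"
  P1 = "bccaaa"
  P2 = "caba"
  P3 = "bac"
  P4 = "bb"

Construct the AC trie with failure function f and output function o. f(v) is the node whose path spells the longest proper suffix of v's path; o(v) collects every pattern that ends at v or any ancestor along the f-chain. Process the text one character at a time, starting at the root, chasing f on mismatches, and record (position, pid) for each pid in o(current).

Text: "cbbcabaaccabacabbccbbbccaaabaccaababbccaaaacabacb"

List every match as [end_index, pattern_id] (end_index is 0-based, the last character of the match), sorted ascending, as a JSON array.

Build automaton:
Trie (insert patterns):
  0='ε' goto b→4 c→1
  1='c' goto a→10 b→2
  2='cb' goto b→3
  3='cbb' goto ·  ←P0
  4='b' goto a→13 b→15 c→5
  5='bc' goto c→6
  6='bcc' goto a→7
  7='bcca' goto a→8
  8='bccaa' goto a→9
  9='bccaaa' goto ·  ←P1
  10='ca' goto b→11
  11='cab' goto a→12
  12='caba' goto ·  ←P2
  13='ba' goto c→14
  14='bac' goto ·  ←P3
  15='bb' goto ·  ←P4

Failure links (BFS by depth):
  n1('c'): parent n0 fail=0; on 'c' 0 → fail=0;  out ∅∪∅=∅
  n4('b'): parent n0 fail=0; on 'b' 0 → fail=0;  out ∅∪∅=∅
  n2('cb'): parent n1 fail=0; on 'b' 0 → fail=4;  out ∅∪∅=∅
  n5('bc'): parent n4 fail=0; on 'c' 0 → fail=1;  out ∅∪∅=∅
  n10('ca'): parent n1 fail=0; on 'a' 0 → fail=0;  out ∅∪∅=∅
  n13('ba'): parent n4 fail=0; on 'a' 0 → fail=0;  out ∅∪∅=∅
  n15('bb'): parent n4 fail=0; on 'b' 0 → fail=4;  out {4}∪∅={4}
  n3('cbb'): parent n2 fail=4; on 'b' 4 → fail=15;  out {0}∪{4}={0,4}
  n6('bcc'): parent n5 fail=1; on 'c' 1→0 → fail=1;  out ∅∪∅=∅
  n11('cab'): parent n10 fail=0; on 'b' 0 → fail=4;  out ∅∪∅=∅
  n14('bac'): parent n13 fail=0; on 'c' 0 → fail=1;  out {3}∪∅={3}
  n7('bcca'): parent n6 fail=1; on 'a' 1 → fail=10;  out ∅∪∅=∅
  n12('caba'): parent n11 fail=4; on 'a' 4 → fail=13;  out {2}∪∅={2}
  n8('bccaa'): parent n7 fail=10; on 'a' 10→0 → fail=0;  out ∅∪∅=∅
  n9('bccaaa'): parent n8 fail=0; on 'a' 0 → fail=0;  out {1}∪∅={1}

Run:
pos 0 'c': at 1
pos 1 'b': at 2
pos 2 'b': at 3  → match P0@[0:2],P4@[1:2]
pos 3 'c': at 5 ·f
pos 4 'a': at 10 ·f
pos 5 'b': at 11
pos 6 'a': at 12  → match P2@[3:6]
pos 7 'a': at 0 ·f
pos 8 'c': at 1
pos 9 'c': at 1 ·f
pos 10 'a': at 10
pos 11 'b': at 11
pos 12 'a': at 12  → match P2@[9:12]
pos 13 'c': at 14 ·f  → match P3@[11:13]
pos 14 'a': at 10 ·f
pos 15 'b': at 11
pos 16 'b': at 15 ·f  → match P4@[15:16]
pos 17 'c': at 5 ·f
pos 18 'c': at 6
pos 19 'b': at 2 ·f
pos 20 'b': at 3  → match P0@[18:20],P4@[19:20]
pos 21 'b': at 15 ·f  → match P4@[20:21]
pos 22 'c': at 5 ·f
pos 23 'c': at 6
pos 24 'a': at 7
pos 25 'a': at 8
pos 26 'a': at 9  → match P1@[21:26]
pos 27 'b': at 4 ·f
pos 28 'a': at 13
pos 29 'c': at 14  → match P3@[27:29]
pos 30 'c': at 1 ·f
pos 31 'a': at 10
pos 32 'a': at 0 ·f
pos 33 'b': at 4
pos 34 'a': at 13
pos 35 'b': at 4 ·f
pos 36 'b': at 15  → match P4@[35:36]
pos 37 'c': at 5 ·f
pos 38 'c': at 6
pos 39 'a': at 7
pos 40 'a': at 8
pos 41 'a': at 9  → match P1@[36:41]
pos 42 'a': at 0 ·f
pos 43 'c': at 1
pos 44 'a': at 10
pos 45 'b': at 11
pos 46 'a': at 12  → match P2@[43:46]
pos 47 'c': at 14 ·f  → match P3@[45:47]
pos 48 'b': at 2 ·f

Result: [[2,0],[2,4],[6,2],[12,2],[13,3],[16,4],[20,0],[20,4],[21,4],[26,1],[29,3],[36,4],[41,1],[46,2],[47,3]]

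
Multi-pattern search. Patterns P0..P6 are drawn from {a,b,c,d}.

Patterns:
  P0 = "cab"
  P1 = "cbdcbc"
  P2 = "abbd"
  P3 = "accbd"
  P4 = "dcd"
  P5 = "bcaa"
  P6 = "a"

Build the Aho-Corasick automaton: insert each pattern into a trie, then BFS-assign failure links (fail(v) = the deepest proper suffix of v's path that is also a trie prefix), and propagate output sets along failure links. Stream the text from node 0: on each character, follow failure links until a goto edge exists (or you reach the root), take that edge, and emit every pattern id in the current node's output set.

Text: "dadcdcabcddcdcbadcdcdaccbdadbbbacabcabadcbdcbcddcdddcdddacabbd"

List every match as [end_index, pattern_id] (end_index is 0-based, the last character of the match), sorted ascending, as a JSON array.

Construct AC machine:
Trie nodes:
  n0 'ε': a→9 b→20 c→1 d→17
  n1 'c': a→2 b→4
  n2 'ca': b→3
  n3 'cab': ·  ←P0
  n4 'cb': d→5
  n5 'cbd': c→6
  n6 'cbdc': b→7
  n7 'cbdcb': c→8
  n8 'cbdcbc': ·  ←P1
  n9 'a': b→10 c→13  ←P6
  n10 'ab': b→11
  n11 'abb': d→12
  n12 'abbd': ·  ←P2
  n13 'ac': c→14
  n14 'acc': b→15
  n15 'accb': d→16
  n16 'accbd': ·  ←P3
  n17 'd': c→18
  n18 'dc': d→19
  n19 'dcd': ·  ←P4
  n20 'b': c→21
  n21 'bc': a→22
  n22 'bca': a→23
  n23 'bcaa': ·  ←P5

BFS fail/out derivation:
  n1('c'): parent n0 fail=0; on 'c' 0 → fail=0;  out ∅∪∅=∅
  n9('a'): parent n0 fail=0; on 'a' 0 → fail=0;  out {6}∪∅={6}
  n17('d'): parent n0 fail=0; on 'd' 0 → fail=0;  out ∅∪∅=∅
  n20('b'): parent n0 fail=0; on 'b' 0 → fail=0;  out ∅∪∅=∅
  n2('ca'): parent n1 fail=0; on 'a' 0 → fail=9;  out ∅∪{6}={6}
  n4('cb'): parent n1 fail=0; on 'b' 0 → fail=20;  out ∅∪∅=∅
  n10('ab'): parent n9 fail=0; on 'b' 0 → fail=20;  out ∅∪∅=∅
  n13('ac'): parent n9 fail=0; on 'c' 0 → fail=1;  out ∅∪∅=∅
  n18('dc'): parent n17 fail=0; on 'c' 0 → fail=1;  out ∅∪∅=∅
  n21('bc'): parent n20 fail=0; on 'c' 0 → fail=1;  out ∅∪∅=∅
  n3('cab'): parent n2 fail=9; on 'b' 9 → fail=10;  out {0}∪∅={0}
  n5('cbd'): parent n4 fail=20; on 'd' 20→0 → fail=17;  out ∅∪∅=∅
  n11('abb'): parent n10 fail=20; on 'b' 20→0 → fail=20;  out ∅∪∅=∅
  n14('acc'): parent n13 fail=1; on 'c' 1→0 → fail=1;  out ∅∪∅=∅
  n19('dcd'): parent n18 fail=1; on 'd' 1→0 → fail=17;  out {4}∪∅={4}
  n22('bca'): parent n21 fail=1; on 'a' 1 → fail=2;  out ∅∪{6}={6}
  n6('cbdc'): parent n5 fail=17; on 'c' 17 → fail=18;  out ∅∪∅=∅
  n12('abbd'): parent n11 fail=20; on 'd' 20→0 → fail=17;  out {2}∪∅={2}
  n15('accb'): parent n14 fail=1; on 'b' 1 → fail=4;  out ∅∪∅=∅
  n23('bcaa'): parent n22 fail=2; on 'a' 2→9→0 → fail=9;  out {5}∪{6}={5,6}
  n7('cbdcb'): parent n6 fail=18; on 'b' 18→1 → fail=4;  out ∅∪∅=∅
  n16('accbd'): parent n15 fail=4; on 'd' 4 → fail=5;  out {3}∪∅={3}
  n8('cbdcbc'): parent n7 fail=4; on 'c' 4→20 → fail=21;  out {1}∪∅={1}

Run:
pos 0 'd': at 17
pos 1 'a': at 9 (via fail)  → match P6@[1:1]
pos 2 'd': at 17 (via fail)
pos 3 'c': at 18
pos 4 'd': at 19  → match P4@[2:4]
pos 5 'c': at 18 (via fail)
pos 6 'a': at 2 (via fail)  → match P6@[6:6]
pos 7 'b': at 3  → match P0@[5:7]
pos 8 'c': at 21 (via fail)
pos 9 'd': at 17 (via fail)
pos 10 'd': at 17 (via fail)
pos 11 'c': at 18
pos 12 'd': at 19  → match P4@[10:12]
pos 13 'c': at 18 (via fail)
pos 14 'b': at 4 (via fail)
pos 15 'a': at 9 (via fail)  → match P6@[15:15]
pos 16 'd': at 17 (via fail)
pos 17 'c': at 18
pos 18 'd': at 19  → match P4@[16:18]
pos 19 'c': at 18 (via fail)
pos 20 'd': at 19  → match P4@[18:20]
pos 21 'a': at 9 (via fail)  → match P6@[21:21]
pos 22 'c': at 13
pos 23 'c': at 14
pos 24 'b': at 15
pos 25 'd': at 16  → match P3@[21:25]
pos 26 'a': at 9 (via fail)  → match P6@[26:26]
pos 27 'd': at 17 (via fail)
pos 28 'b': at 20 (via fail)
pos 29 'b': at 20 (via fail)
pos 30 'b': at 20 (via fail)
pos 31 'a': at 9 (via fail)  → match P6@[31:31]
pos 32 'c': at 13
pos 33 'a': at 2 (via fail)  → match P6@[33:33]
pos 34 'b': at 3  → match P0@[32:34]
pos 35 'c': at 21 (via fail)
pos 36 'a': at 22  → match P6@[36:36]
pos 37 'b': at 3 (via fail)  → match P0@[35:37]
pos 38 'a': at 9 (via fail)  → match P6@[38:38]
pos 39 'd': at 17 (via fail)
pos 40 'c': at 18
pos 41 'b': at 4 (via fail)
pos 42 'd': at 5
pos 43 'c': at 6
pos 44 'b': at 7
pos 45 'c': at 8  → match P1@[40:45]
pos 46 'd': at 17 (via fail)
pos 47 'd': at 17 (via fail)
pos 48 'c': at 18
pos 49 'd': at 19  → match P4@[47:49]
pos 50 'd': at 17 (via fail)
pos 51 'd': at 17 (via fail)
pos 52 'c': at 18
pos 53 'd': at 19  → match P4@[51:53]
pos 54 'd': at 17 (via fail)
pos 55 'd': at 17 (via fail)
pos 56 'a': at 9 (via fail)  → match P6@[56:56]
pos 57 'c': at 13
pos 58 'a': at 2 (via fail)  → match P6@[58:58]
pos 59 'b': at 3  → match P0@[57:59]
pos 60 'b': at 11 (via fail)
pos 61 'd': at 12  → match P2@[58:61]

Matches: [[1,6],[4,4],[6,6],[7,0],[12,4],[15,6],[18,4],[20,4],[21,6],[25,3],[26,6],[31,6],[33,6],[34,0],[36,6],[37,0],[38,6],[45,1],[49,4],[53,4],[56,6],[58,6],[59,0],[61,2]]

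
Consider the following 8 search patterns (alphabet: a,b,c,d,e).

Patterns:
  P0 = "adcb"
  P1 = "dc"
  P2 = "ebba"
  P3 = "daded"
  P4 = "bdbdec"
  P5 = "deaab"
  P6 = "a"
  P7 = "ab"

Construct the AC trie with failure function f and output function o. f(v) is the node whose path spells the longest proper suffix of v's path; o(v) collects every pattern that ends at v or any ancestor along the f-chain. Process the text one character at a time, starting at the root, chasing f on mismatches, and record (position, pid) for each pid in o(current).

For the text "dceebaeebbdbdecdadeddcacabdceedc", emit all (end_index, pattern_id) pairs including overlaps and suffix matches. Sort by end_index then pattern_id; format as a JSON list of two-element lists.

Build:
Trie (insert patterns):
  0='ε' goto a→1 b→15 d→5 e→7
  1='a' goto b→25 d→2  [P6 ends]
  2='ad' goto c→3
  3='adc' goto b→4
  4='adcb' goto ·  [P0 ends]
  5='d' goto a→11 c→6 e→21
  6='dc' goto ·  [P1 ends]
  7='e' goto b→8
  8='eb' goto b→9
  9='ebb' goto a→10
  10='ebba' goto ·  [P2 ends]
  11='da' goto d→12
  12='dad' goto e→13
  13='dade' goto d→14
  14='daded' goto ·  [P3 ends]
  15='b' goto d→16
  16='bd' goto b→17
  17='bdb' goto d→18
  18='bdbd' goto e→19
  19='bdbde' goto c→20
  20='bdbdec' goto ·  [P4 ends]
  21='de' goto a→22
  22='dea' goto a→23
  23='deaa' goto b→24
  24='deaab' goto ·  [P5 ends]
  25='ab' goto ·  [P7 ends]

Failure links (BFS by depth):
  fail(1) 'a': from fail(0)=0 chase 'a': 0 ⇒ 0;  out={6}∪out(0)={6}
  fail(5) 'd': from fail(0)=0 chase 'd': 0 ⇒ 0;  out=∅∪out(0)=∅
  fail(7) 'e': from fail(0)=0 chase 'e': 0 ⇒ 0;  out=∅∪out(0)=∅
  fail(15) 'b': from fail(0)=0 chase 'b': 0 ⇒ 0;  out=∅∪out(0)=∅
  fail(2) 'ad': from fail(1)=0 chase 'd': 0 ⇒ 5;  out=∅∪out(5)=∅
  fail(6) 'dc': from fail(5)=0 chase 'c': 0 ⇒ 0;  out={1}∪out(0)={1}
  fail(8) 'eb': from fail(7)=0 chase 'b': 0 ⇒ 15;  out=∅∪out(15)=∅
  fail(11) 'da': from fail(5)=0 chase 'a': 0 ⇒ 1;  out=∅∪out(1)={6}
  fail(16) 'bd': from fail(15)=0 chase 'd': 0 ⇒ 5;  out=∅∪out(5)=∅
  fail(21) 'de': from fail(5)=0 chase 'e': 0 ⇒ 7;  out=∅∪out(7)=∅
  fail(25) 'ab': from fail(1)=0 chase 'b': 0 ⇒ 15;  out={7}∪out(15)={7}
  fail(3) 'adc': from fail(2)=5 chase 'c': 5 ⇒ 6;  out=∅∪out(6)={1}
  fail(9) 'ebb': from fail(8)=15 chase 'b': 15→0 ⇒ 15;  out=∅∪out(15)=∅
  fail(12) 'dad': from fail(11)=1 chase 'd': 1 ⇒ 2;  out=∅∪out(2)=∅
  fail(17) 'bdb': from fail(16)=5 chase 'b': 5→0 ⇒ 15;  out=∅∪out(15)=∅
  fail(22) 'dea': from fail(21)=7 chase 'a': 7→0 ⇒ 1;  out=∅∪out(1)={6}
  fail(4) 'adcb': from fail(3)=6 chase 'b': 6→0 ⇒ 15;  out={0}∪out(15)={0}
  fail(10) 'ebba': from fail(9)=15 chase 'a': 15→0 ⇒ 1;  out={2}∪out(1)={2,6}
  fail(13) 'dade': from fail(12)=2 chase 'e': 2→5 ⇒ 21;  out=∅∪out(21)=∅
  fail(18) 'bdbd': from fail(17)=15 chase 'd': 15 ⇒ 16;  out=∅∪out(16)=∅
  fail(23) 'deaa': from fail(22)=1 chase 'a': 1→0 ⇒ 1;  out=∅∪out(1)={6}
  fail(14) 'daded': from fail(13)=21 chase 'd': 21→7→0 ⇒ 5;  out={3}∪out(5)={3}
  fail(19) 'bdbde': from fail(18)=16 chase 'e': 16→5 ⇒ 21;  out=∅∪out(21)=∅
  fail(24) 'deaab': from fail(23)=1 chase 'b': 1 ⇒ 25;  out={5}∪out(25)={5,7}
  fail(20) 'bdbdec': from fail(19)=21 chase 'c': 21→7→0 ⇒ 0;  out={4}∪out(0)={4}

Scan:
[0] read 'd'  n0⇒n5
[1] read 'c'  n5⇒n6  → match P1@[0:1]
[2] read 'e'  n6⇒n7 (via fail)
[3] read 'e'  n7⇒n7 (via fail)
[4] read 'b'  n7⇒n8
[5] read 'a'  n8⇒n1 (via fail)  → match P6@[5:5]
[6] read 'e'  n1⇒n7 (via fail)
[7] read 'e'  n7⇒n7 (via fail)
[8] read 'b'  n7⇒n8
[9] read 'b'  n8⇒n9
[10] read 'd'  n9⇒n16 (via fail)
[11] read 'b'  n16⇒n17
[12] read 'd'  n17⇒n18
[13] read 'e'  n18⇒n19
[14] read 'c'  n19⇒n20  → match P4@[9:14]
[15] read 'd'  n20⇒n5 (via fail)
[16] read 'a'  n5⇒n11  → match P6@[16:16]
[17] read 'd'  n11⇒n12
[18] read 'e'  n12⇒n13
[19] read 'd'  n13⇒n14  → match P3@[15:19]
[20] read 'd'  n14⇒n5 (via fail)
[21] read 'c'  n5⇒n6  → match P1@[20:21]
[22] read 'a'  n6⇒n1 (via fail)  → match P6@[22:22]
[23] read 'c'  n1⇒n0 (via fail)
[24] read 'a'  n0⇒n1  → match P6@[24:24]
[25] read 'b'  n1⇒n25  → match P7@[24:25]
[26] read 'd'  n25⇒n16 (via fail)
[27] read 'c'  n16⇒n6 (via fail)  → match P1@[26:27]
[28] read 'e'  n6⇒n7 (via fail)
[29] read 'e'  n7⇒n7 (via fail)
[30] read 'd'  n7⇒n5 (via fail)
[31] read 'c'  n5⇒n6  → match P1@[30:31]

Result: [[1,1],[5,6],[14,4],[16,6],[19,3],[21,1],[22,6],[24,6],[25,7],[27,1],[31,1]]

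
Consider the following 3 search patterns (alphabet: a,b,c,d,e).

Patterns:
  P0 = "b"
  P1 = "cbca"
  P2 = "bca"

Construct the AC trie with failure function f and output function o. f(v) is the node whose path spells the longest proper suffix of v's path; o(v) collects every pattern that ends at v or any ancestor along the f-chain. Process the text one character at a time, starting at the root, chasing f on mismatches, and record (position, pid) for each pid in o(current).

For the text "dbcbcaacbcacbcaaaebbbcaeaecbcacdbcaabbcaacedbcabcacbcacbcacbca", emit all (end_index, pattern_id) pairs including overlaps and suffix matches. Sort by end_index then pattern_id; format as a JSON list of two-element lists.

Build:
Trie nodes:
  0='ε' goto b→1 c→2
  1='b' goto c→6  [P0 ends]
  2='c' goto b→3
  3='cb' goto c→4
  4='cbc' goto a→5
  5='cbca' goto ·  [P1 ends]
  6='bc' goto a→7
  7='bca' goto ·  [P2 ends]

BFS fail/out derivation:
  fail(1) 'b': from fail(0)=0 chase 'b': 0 ⇒ 0;  out={0}∪out(0)={0}
  fail(2) 'c': from fail(0)=0 chase 'c': 0 ⇒ 0;  out=∅∪out(0)=∅
  fail(3) 'cb': from fail(2)=0 chase 'b': 0 ⇒ 1;  out=∅∪out(1)={0}
  fail(6) 'bc': from fail(1)=0 chase 'c': 0 ⇒ 2;  out=∅∪out(2)=∅
  fail(4) 'cbc': from fail(3)=1 chase 'c': 1 ⇒ 6;  out=∅∪out(6)=∅
  fail(7) 'bca': from fail(6)=2 chase 'a': 2→0 ⇒ 0;  out={2}∪out(0)={2}
  fail(5) 'cbca': from fail(4)=6 chase 'a': 6 ⇒ 7;  out={1}∪out(7)={1,2}

Scan:
i=0 'd': node 0→0
i=1 'b': node 0→1  emit P0@[1:1]
i=2 'c': node 1→6
i=3 'b': node 6→3 (fail-walked)  emit P0@[3:3]
i=4 'c': node 3→4
i=5 'a': node 4→5  emit P1@[2:5],P2@[3:5]
i=6 'a': node 5→0 (fail-walked)
i=7 'c': node 0→2
i=8 'b': node 2→3  emit P0@[8:8]
i=9 'c': node 3→4
i=10 'a': node 4→5  emit P1@[7:10],P2@[8:10]
i=11 'c': node 5→2 (fail-walked)
i=12 'b': node 2→3  emit P0@[12:12]
i=13 'c': node 3→4
i=14 'a': node 4→5  emit P1@[11:14],P2@[12:14]
i=15 'a': node 5→0 (fail-walked)
i=16 'a': node 0→0
i=17 'e': node 0→0
i=18 'b': node 0→1  emit P0@[18:18]
i=19 'b': node 1→1 (fail-walked)  emit P0@[19:19]
i=20 'b': node 1→1 (fail-walked)  emit P0@[20:20]
i=21 'c': node 1→6
i=22 'a': node 6→7  emit P2@[20:22]
i=23 'e': node 7→0 (fail-walked)
i=24 'a': node 0→0
i=25 'e': node 0→0
i=26 'c': node 0→2
i=27 'b': node 2→3  emit P0@[27:27]
i=28 'c': node 3→4
i=29 'a': node 4→5  emit P1@[26:29],P2@[27:29]
i=30 'c': node 5→2 (fail-walked)
i=31 'd': node 2→0 (fail-walked)
i=32 'b': node 0→1  emit P0@[32:32]
i=33 'c': node 1→6
i=34 'a': node 6→7  emit P2@[32:34]
i=35 'a': node 7→0 (fail-walked)
i=36 'b': node 0→1  emit P0@[36:36]
i=37 'b': node 1→1 (fail-walked)  emit P0@[37:37]
i=38 'c': node 1→6
i=39 'a': node 6→7  emit P2@[37:39]
i=40 'a': node 7→0 (fail-walked)
i=41 'c': node 0→2
i=42 'e': node 2→0 (fail-walked)
i=43 'd': node 0→0
i=44 'b': node 0→1  emit P0@[44:44]
i=45 'c': node 1→6
i=46 'a': node 6→7  emit P2@[44:46]
i=47 'b': node 7→1 (fail-walked)  emit P0@[47:47]
i=48 'c': node 1→6
i=49 'a': node 6→7  emit P2@[47:49]
i=50 'c': node 7→2 (fail-walked)
i=51 'b': node 2→3  emit P0@[51:51]
i=52 'c': node 3→4
i=53 'a': node 4→5  emit P1@[50:53],P2@[51:53]
i=54 'c': node 5→2 (fail-walked)
i=55 'b': node 2→3  emit P0@[55:55]
i=56 'c': node 3→4
i=57 'a': node 4→5  emit P1@[54:57],P2@[55:57]
i=58 'c': node 5→2 (fail-walked)
i=59 'b': node 2→3  emit P0@[59:59]
i=60 'c': node 3→4
i=61 'a': node 4→5  emit P1@[58:61],P2@[59:61]

All matches (sorted): [[1,0],[3,0],[5,1],[5,2],[8,0],[10,1],[10,2],[12,0],[14,1],[14,2],[18,0],[19,0],[20,0],[22,2],[27,0],[29,1],[29,2],[32,0],[34,2],[36,0],[37,0],[39,2],[44,0],[46,2],[47,0],[49,2],[51,0],[53,1],[53,2],[55,0],[57,1],[57,2],[59,0],[61,1],[61,2]]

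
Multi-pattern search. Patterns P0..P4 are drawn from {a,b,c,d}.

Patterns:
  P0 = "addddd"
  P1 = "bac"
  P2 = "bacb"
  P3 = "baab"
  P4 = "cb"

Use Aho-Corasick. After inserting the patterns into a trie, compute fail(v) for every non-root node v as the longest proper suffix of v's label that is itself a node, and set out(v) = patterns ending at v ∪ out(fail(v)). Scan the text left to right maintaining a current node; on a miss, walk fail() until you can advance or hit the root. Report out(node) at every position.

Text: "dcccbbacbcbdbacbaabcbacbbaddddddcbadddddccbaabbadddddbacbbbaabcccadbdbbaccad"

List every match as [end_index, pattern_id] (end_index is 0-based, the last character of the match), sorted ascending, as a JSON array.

Build automaton:
Trie (insert patterns):
  n0 'ε': a→1 b→7 c→13
  n1 'a': d→2
  n2 'ad': d→3
  n3 'add': d→4
  n4 'addd': d→5
  n5 'adddd': d→6
  n6 'addddd': ·  [P0 ends]
  n7 'b': a→8
  n8 'ba': a→11 c→9
  n9 'bac': b→10  [P1 ends]
  n10 'bacb': ·  [P2 ends]
  n11 'baa': b→12
  n12 'baab': ·  [P3 ends]
  n13 'c': b→14
  n14 'cb': ·  [P4 ends]

Failure links (BFS by depth):
  n1('a'): parent n0 fail=0; on 'a' 0 → fail=0;  out ∅∪∅=∅
  n7('b'): parent n0 fail=0; on 'b' 0 → fail=0;  out ∅∪∅=∅
  n13('c'): parent n0 fail=0; on 'c' 0 → fail=0;  out ∅∪∅=∅
  n2('ad'): parent n1 fail=0; on 'd' 0 → fail=0;  out ∅∪∅=∅
  n8('ba'): parent n7 fail=0; on 'a' 0 → fail=1;  out ∅∪∅=∅
  n14('cb'): parent n13 fail=0; on 'b' 0 → fail=7;  out {4}∪∅={4}
  n3('add'): parent n2 fail=0; on 'd' 0 → fail=0;  out ∅∪∅=∅
  n9('bac'): parent n8 fail=1; on 'c' 1→0 → fail=13;  out {1}∪∅={1}
  n11('baa'): parent n8 fail=1; on 'a' 1→0 → fail=1;  out ∅∪∅=∅
  n4('addd'): parent n3 fail=0; on 'd' 0 → fail=0;  out ∅∪∅=∅
  n10('bacb'): parent n9 fail=13; on 'b' 13 → fail=14;  out {2}∪{4}={2,4}
  n12('baab'): parent n11 fail=1; on 'b' 1→0 → fail=7;  out {3}∪∅={3}
  n5('adddd'): parent n4 fail=0; on 'd' 0 → fail=0;  out ∅∪∅=∅
  n6('addddd'): parent n5 fail=0; on 'd' 0 → fail=0;  out {0}∪∅={0}

Scan:
pos 0 'd': at 0
pos 1 'c': at 13
pos 2 'c': at 13 (fail-walked)
pos 3 'c': at 13 (fail-walked)
pos 4 'b': at 14  ** P4@[3:4]
pos 5 'b': at 7 (fail-walked)
pos 6 'a': at 8
pos 7 'c': at 9  ** P1@[5:7]
pos 8 'b': at 10  ** P2@[5:8],P4@[7:8]
pos 9 'c': at 13 (fail-walked)
pos 10 'b': at 14  ** P4@[9:10]
pos 11 'd': at 0 (fail-walked)
pos 12 'b': at 7
pos 13 'a': at 8
pos 14 'c': at 9  ** P1@[12:14]
pos 15 'b': at 10  ** P2@[12:15],P4@[14:15]
pos 16 'a': at 8 (fail-walked)
pos 17 'a': at 11
pos 18 'b': at 12  ** P3@[15:18]
pos 19 'c': at 13 (fail-walked)
pos 20 'b': at 14  ** P4@[19:20]
pos 21 'a': at 8 (fail-walked)
pos 22 'c': at 9  ** P1@[20:22]
pos 23 'b': at 10  ** P2@[20:23],P4@[22:23]
pos 24 'b': at 7 (fail-walked)
pos 25 'a': at 8
pos 26 'd': at 2 (fail-walked)
pos 27 'd': at 3
pos 28 'd': at 4
pos 29 'd': at 5
pos 30 'd': at 6  ** P0@[25:30]
pos 31 'd': at 0 (fail-walked)
pos 32 'c': at 13
pos 33 'b': at 14  ** P4@[32:33]
pos 34 'a': at 8 (fail-walked)
pos 35 'd': at 2 (fail-walked)
pos 36 'd': at 3
pos 37 'd': at 4
pos 38 'd': at 5
pos 39 'd': at 6  ** P0@[34:39]
pos 40 'c': at 13 (fail-walked)
pos 41 'c': at 13 (fail-walked)
pos 42 'b': at 14  ** P4@[41:42]
pos 43 'a': at 8 (fail-walked)
pos 44 'a': at 11
pos 45 'b': at 12  ** P3@[42:45]
pos 46 'b': at 7 (fail-walked)
pos 47 'a': at 8
pos 48 'd': at 2 (fail-walked)
pos 49 'd': at 3
pos 50 'd': at 4
pos 51 'd': at 5
pos 52 'd': at 6  ** P0@[47:52]
pos 53 'b': at 7 (fail-walked)
pos 54 'a': at 8
pos 55 'c': at 9  ** P1@[53:55]
pos 56 'b': at 10  ** P2@[53:56],P4@[55:56]
pos 57 'b': at 7 (fail-walked)
pos 58 'b': at 7 (fail-walked)
pos 59 'a': at 8
pos 60 'a': at 11
pos 61 'b': at 12  ** P3@[58:61]
pos 62 'c': at 13 (fail-walked)
pos 63 'c': at 13 (fail-walked)
pos 64 'c': at 13 (fail-walked)
pos 65 'a': at 1 (fail-walked)
pos 66 'd': at 2
pos 67 'b': at 7 (fail-walked)
pos 68 'd': at 0 (fail-walked)
pos 69 'b': at 7
pos 70 'b': at 7 (fail-walked)
pos 71 'a': at 8
pos 72 'c': at 9  ** P1@[70:72]
pos 73 'c': at 13 (fail-walked)
pos 74 'a': at 1 (fail-walked)
pos 75 'd': at 2

Matches: [[4,4],[7,1],[8,2],[8,4],[10,4],[14,1],[15,2],[15,4],[18,3],[20,4],[22,1],[23,2],[23,4],[30,0],[33,4],[39,0],[42,4],[45,3],[52,0],[55,1],[56,2],[56,4],[61,3],[72,1]]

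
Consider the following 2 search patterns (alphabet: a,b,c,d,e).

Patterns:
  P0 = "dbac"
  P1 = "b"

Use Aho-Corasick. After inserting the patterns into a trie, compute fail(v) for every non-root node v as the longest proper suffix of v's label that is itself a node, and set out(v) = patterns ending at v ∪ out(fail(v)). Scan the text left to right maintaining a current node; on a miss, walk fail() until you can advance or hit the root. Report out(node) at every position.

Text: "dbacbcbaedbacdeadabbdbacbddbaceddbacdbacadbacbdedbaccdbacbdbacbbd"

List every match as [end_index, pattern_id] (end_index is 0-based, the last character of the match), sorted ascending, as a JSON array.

Build automaton:
Trie nodes:
  n0 'ε': b→5 d→1
  n1 'd': b→2
  n2 'db': a→3
  n3 'dba': c→4
  n4 'dbac': ·  ←P0
  n5 'b': ·  ←P1

BFS fail/out derivation:
  n1('d'): parent n0 fail=0; on 'd' 0 → fail=0;  out ∅∪∅=∅
  n5('b'): parent n0 fail=0; on 'b' 0 → fail=0;  out {1}∪∅={1}
  n2('db'): parent n1 fail=0; on 'b' 0 → fail=5;  out ∅∪{1}={1}
  n3('dba'): parent n2 fail=5; on 'a' 5→0 → fail=0;  out ∅∪∅=∅
  n4('dbac'): parent n3 fail=0; on 'c' 0 → fail=0;  out {0}∪∅={0}

Text stream:
i=0 'd': node 0→1
i=1 'b': node 1→2  → match P1@[1:1]
i=2 'a': node 2→3
i=3 'c': node 3→4  → match P0@[0:3]
i=4 'b': node 4→5 (via fail)  → match P1@[4:4]
i=5 'c': node 5→0 (via fail)
i=6 'b': node 0→5  → match P1@[6:6]
i=7 'a': node 5→0 (via fail)
i=8 'e': node 0→0
i=9 'd': node 0→1
i=10 'b': node 1→2  → match P1@[10:10]
i=11 'a': node 2→3
i=12 'c': node 3→4  → match P0@[9:12]
i=13 'd': node 4→1 (via fail)
i=14 'e': node 1→0 (via fail)
i=15 'a': node 0→0
i=16 'd': node 0→1
i=17 'a': node 1→0 (via fail)
i=18 'b': node 0→5  → match P1@[18:18]
i=19 'b': node 5→5 (via fail)  → match P1@[19:19]
i=20 'd': node 5→1 (via fail)
i=21 'b': node 1→2  → match P1@[21:21]
i=22 'a': node 2→3
i=23 'c': node 3→4  → match P0@[20:23]
i=24 'b': node 4→5 (via fail)  → match P1@[24:24]
i=25 'd': node 5→1 (via fail)
i=26 'd': node 1→1 (via fail)
i=27 'b': node 1→2  → match P1@[27:27]
i=28 'a': node 2→3
i=29 'c': node 3→4  → match P0@[26:29]
i=30 'e': node 4→0 (via fail)
i=31 'd': node 0→1
i=32 'd': node 1→1 (via fail)
i=33 'b': node 1→2  → match P1@[33:33]
i=34 'a': node 2→3
i=35 'c': node 3→4  → match P0@[32:35]
i=36 'd': node 4→1 (via fail)
i=37 'b': node 1→2  → match P1@[37:37]
i=38 'a': node 2→3
i=39 'c': node 3→4  → match P0@[36:39]
i=40 'a': node 4→0 (via fail)
i=41 'd': node 0→1
i=42 'b': node 1→2  → match P1@[42:42]
i=43 'a': node 2→3
i=44 'c': node 3→4  → match P0@[41:44]
i=45 'b': node 4→5 (via fail)  → match P1@[45:45]
i=46 'd': node 5→1 (via fail)
i=47 'e': node 1→0 (via fail)
i=48 'd': node 0→1
i=49 'b': node 1→2  → match P1@[49:49]
i=50 'a': node 2→3
i=51 'c': node 3→4  → match P0@[48:51]
i=52 'c': node 4→0 (via fail)
i=53 'd': node 0→1
i=54 'b': node 1→2  → match P1@[54:54]
i=55 'a': node 2→3
i=56 'c': node 3→4  → match P0@[53:56]
i=57 'b': node 4→5 (via fail)  → match P1@[57:57]
i=58 'd': node 5→1 (via fail)
i=59 'b': node 1→2  → match P1@[59:59]
i=60 'a': node 2→3
i=61 'c': node 3→4  → match P0@[58:61]
i=62 'b': node 4→5 (via fail)  → match P1@[62:62]
i=63 'b': node 5→5 (via fail)  → match P1@[63:63]
i=64 'd': node 5→1 (via fail)

All matches (sorted): [[1,1],[3,0],[4,1],[6,1],[10,1],[12,0],[18,1],[19,1],[21,1],[23,0],[24,1],[27,1],[29,0],[33,1],[35,0],[37,1],[39,0],[42,1],[44,0],[45,1],[49,1],[51,0],[54,1],[56,0],[57,1],[59,1],[61,0],[62,1],[63,1]]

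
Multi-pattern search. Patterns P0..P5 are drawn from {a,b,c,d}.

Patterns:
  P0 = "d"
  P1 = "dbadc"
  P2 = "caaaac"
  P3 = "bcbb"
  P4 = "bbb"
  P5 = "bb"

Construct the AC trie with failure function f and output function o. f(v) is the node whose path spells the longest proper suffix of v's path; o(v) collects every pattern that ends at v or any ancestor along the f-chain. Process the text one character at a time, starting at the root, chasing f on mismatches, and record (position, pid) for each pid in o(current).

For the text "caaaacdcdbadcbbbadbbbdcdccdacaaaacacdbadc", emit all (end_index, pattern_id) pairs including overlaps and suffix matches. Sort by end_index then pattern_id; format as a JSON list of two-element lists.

Construct AC machine:
Trie (insert patterns):
  0='ε' goto b→12 c→6 d→1
  1='d' goto b→2  [P0 ends]
  2='db' goto a→3
  3='dba' goto d→4
  4='dbad' goto c→5
  5='dbadc' goto ·  [P1 ends]
  6='c' goto a→7
  7='ca' goto a→8
  8='caa' goto a→9
  9='caaa' goto a→10
  10='caaaa' goto c→11
  11='caaaac' goto ·  [P2 ends]
  12='b' goto b→16 c→13
  13='bc' goto b→14
  14='bcb' goto b→15
  15='bcbb' goto ·  [P3 ends]
  16='bb' goto b→17  [P5 ends]
  17='bbb' goto ·  [P4 ends]

BFS fail/out derivation:
  fail(1) 'd': from fail(0)=0 chase 'd': 0 ⇒ 0;  out={0}∪out(0)={0}
  fail(6) 'c': from fail(0)=0 chase 'c': 0 ⇒ 0;  out=∅∪out(0)=∅
  fail(12) 'b': from fail(0)=0 chase 'b': 0 ⇒ 0;  out=∅∪out(0)=∅
  fail(2) 'db': from fail(1)=0 chase 'b': 0 ⇒ 12;  out=∅∪out(12)=∅
  fail(7) 'ca': from fail(6)=0 chase 'a': 0 ⇒ 0;  out=∅∪out(0)=∅
  fail(13) 'bc': from fail(12)=0 chase 'c': 0 ⇒ 6;  out=∅∪out(6)=∅
  fail(16) 'bb': from fail(12)=0 chase 'b': 0 ⇒ 12;  out={5}∪out(12)={5}
  fail(3) 'dba': from fail(2)=12 chase 'a': 12→0 ⇒ 0;  out=∅∪out(0)=∅
  fail(8) 'caa': from fail(7)=0 chase 'a': 0 ⇒ 0;  out=∅∪out(0)=∅
  fail(14) 'bcb': from fail(13)=6 chase 'b': 6→0 ⇒ 12;  out=∅∪out(12)=∅
  fail(17) 'bbb': from fail(16)=12 chase 'b': 12 ⇒ 16;  out={4}∪out(16)={4,5}
  fail(4) 'dbad': from fail(3)=0 chase 'd': 0 ⇒ 1;  out=∅∪out(1)={0}
  fail(9) 'caaa': from fail(8)=0 chase 'a': 0 ⇒ 0;  out=∅∪out(0)=∅
  fail(15) 'bcbb': from fail(14)=12 chase 'b': 12 ⇒ 16;  out={3}∪out(16)={3,5}
  fail(5) 'dbadc': from fail(4)=1 chase 'c': 1→0 ⇒ 6;  out={1}∪out(6)={1}
  fail(10) 'caaaa': from fail(9)=0 chase 'a': 0 ⇒ 0;  out=∅∪out(0)=∅
  fail(11) 'caaaac': from fail(10)=0 chase 'c': 0 ⇒ 6;  out={2}∪out(6)={2}

Scan:
[0] read 'c'  n0⇒n6
[1] read 'a'  n6⇒n7
[2] read 'a'  n7⇒n8
[3] read 'a'  n8⇒n9
[4] read 'a'  n9⇒n10
[5] read 'c'  n10⇒n11  emit P2@[0:5]
[6] read 'd'  n11⇒n1 ·f  emit P0@[6:6]
[7] read 'c'  n1⇒n6 ·f
[8] read 'd'  n6⇒n1 ·f  emit P0@[8:8]
[9] read 'b'  n1⇒n2
[10] read 'a'  n2⇒n3
[11] read 'd'  n3⇒n4  emit P0@[11:11]
[12] read 'c'  n4⇒n5  emit P1@[8:12]
[13] read 'b'  n5⇒n12 ·f
[14] read 'b'  n12⇒n16  emit P5@[13:14]
[15] read 'b'  n16⇒n17  emit P4@[13:15],P5@[14:15]
[16] read 'a'  n17⇒n0 ·f
[17] read 'd'  n0⇒n1  emit P0@[17:17]
[18] read 'b'  n1⇒n2
[19] read 'b'  n2⇒n16 ·f  emit P5@[18:19]
[20] read 'b'  n16⇒n17  emit P4@[18:20],P5@[19:20]
[21] read 'd'  n17⇒n1 ·f  emit P0@[21:21]
[22] read 'c'  n1⇒n6 ·f
[23] read 'd'  n6⇒n1 ·f  emit P0@[23:23]
[24] read 'c'  n1⇒n6 ·f
[25] read 'c'  n6⇒n6 ·f
[26] read 'd'  n6⇒n1 ·f  emit P0@[26:26]
[27] read 'a'  n1⇒n0 ·f
[28] read 'c'  n0⇒n6
[29] read 'a'  n6⇒n7
[30] read 'a'  n7⇒n8
[31] read 'a'  n8⇒n9
[32] read 'a'  n9⇒n10
[33] read 'c'  n10⇒n11  emit P2@[28:33]
[34] read 'a'  n11⇒n7 ·f
[35] read 'c'  n7⇒n6 ·f
[36] read 'd'  n6⇒n1 ·f  emit P0@[36:36]
[37] read 'b'  n1⇒n2
[38] read 'a'  n2⇒n3
[39] read 'd'  n3⇒n4  emit P0@[39:39]
[40] read 'c'  n4⇒n5  emit P1@[36:40]

Result: [[5,2],[6,0],[8,0],[11,0],[12,1],[14,5],[15,4],[15,5],[17,0],[19,5],[20,4],[20,5],[21,0],[23,0],[26,0],[33,2],[36,0],[39,0],[40,1]]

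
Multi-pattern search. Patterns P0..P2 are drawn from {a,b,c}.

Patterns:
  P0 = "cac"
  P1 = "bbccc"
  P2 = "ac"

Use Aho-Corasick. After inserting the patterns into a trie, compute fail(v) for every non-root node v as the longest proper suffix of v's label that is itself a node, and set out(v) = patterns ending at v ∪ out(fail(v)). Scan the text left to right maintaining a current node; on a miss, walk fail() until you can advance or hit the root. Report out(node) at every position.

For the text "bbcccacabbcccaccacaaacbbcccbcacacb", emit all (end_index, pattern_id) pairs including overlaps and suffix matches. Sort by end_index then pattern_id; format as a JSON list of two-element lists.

Build automaton:
Trie nodes:
  0='ε' goto a→9 b→4 c→1
  1='c' goto a→2
  2='ca' goto c→3
  3='cac' goto ·  ←P0
  4='b' goto b→5
  5='bb' goto c→6
  6='bbc' goto c→7
  7='bbcc' goto c→8
  8='bbccc' goto ·  ←P1
  9='a' goto c→10
  10='ac' goto ·  ←P2

Failure links (BFS by depth):
  fail(1) 'c': from fail(0)=0 chase 'c': 0 ⇒ 0;  out=∅∪out(0)=∅
  fail(4) 'b': from fail(0)=0 chase 'b': 0 ⇒ 0;  out=∅∪out(0)=∅
  fail(9) 'a': from fail(0)=0 chase 'a': 0 ⇒ 0;  out=∅∪out(0)=∅
  fail(2) 'ca': from fail(1)=0 chase 'a': 0 ⇒ 9;  out=∅∪out(9)=∅
  fail(5) 'bb': from fail(4)=0 chase 'b': 0 ⇒ 4;  out=∅∪out(4)=∅
  fail(10) 'ac': from fail(9)=0 chase 'c': 0 ⇒ 1;  out={2}∪out(1)={2}
  fail(3) 'cac': from fail(2)=9 chase 'c': 9 ⇒ 10;  out={0}∪out(10)={0,2}
  fail(6) 'bbc': from fail(5)=4 chase 'c': 4→0 ⇒ 1;  out=∅∪out(1)=∅
  fail(7) 'bbcc': from fail(6)=1 chase 'c': 1→0 ⇒ 1;  out=∅∪out(1)=∅
  fail(8) 'bbccc': from fail(7)=1 chase 'c': 1→0 ⇒ 1;  out={1}∪out(1)={1}

Text stream:
[0] read 'b'  n0⇒n4
[1] read 'b'  n4⇒n5
[2] read 'c'  n5⇒n6
[3] read 'c'  n6⇒n7
[4] read 'c'  n7⇒n8  ** P1@[0:4]
[5] read 'a'  n8⇒n2 ·f
[6] read 'c'  n2⇒n3  ** P0@[4:6],P2@[5:6]
[7] read 'a'  n3⇒n2 ·f
[8] read 'b'  n2⇒n4 ·f
[9] read 'b'  n4⇒n5
[10] read 'c'  n5⇒n6
[11] read 'c'  n6⇒n7
[12] read 'c'  n7⇒n8  ** P1@[8:12]
[13] read 'a'  n8⇒n2 ·f
[14] read 'c'  n2⇒n3  ** P0@[12:14],P2@[13:14]
[15] read 'c'  n3⇒n1 ·f
[16] read 'a'  n1⇒n2
[17] read 'c'  n2⇒n3  ** P0@[15:17],P2@[16:17]
[18] read 'a'  n3⇒n2 ·f
[19] read 'a'  n2⇒n9 ·f
[20] read 'a'  n9⇒n9 ·f
[21] read 'c'  n9⇒n10  ** P2@[20:21]
[22] read 'b'  n10⇒n4 ·f
[23] read 'b'  n4⇒n5
[24] read 'c'  n5⇒n6
[25] read 'c'  n6⇒n7
[26] read 'c'  n7⇒n8  ** P1@[22:26]
[27] read 'b'  n8⇒n4 ·f
[28] read 'c'  n4⇒n1 ·f
[29] read 'a'  n1⇒n2
[30] read 'c'  n2⇒n3  ** P0@[28:30],P2@[29:30]
[31] read 'a'  n3⇒n2 ·f
[32] read 'c'  n2⇒n3  ** P0@[30:32],P2@[31:32]
[33] read 'b'  n3⇒n4 ·f

All matches (sorted): [[4,1],[6,0],[6,2],[12,1],[14,0],[14,2],[17,0],[17,2],[21,2],[26,1],[30,0],[30,2],[32,0],[32,2]]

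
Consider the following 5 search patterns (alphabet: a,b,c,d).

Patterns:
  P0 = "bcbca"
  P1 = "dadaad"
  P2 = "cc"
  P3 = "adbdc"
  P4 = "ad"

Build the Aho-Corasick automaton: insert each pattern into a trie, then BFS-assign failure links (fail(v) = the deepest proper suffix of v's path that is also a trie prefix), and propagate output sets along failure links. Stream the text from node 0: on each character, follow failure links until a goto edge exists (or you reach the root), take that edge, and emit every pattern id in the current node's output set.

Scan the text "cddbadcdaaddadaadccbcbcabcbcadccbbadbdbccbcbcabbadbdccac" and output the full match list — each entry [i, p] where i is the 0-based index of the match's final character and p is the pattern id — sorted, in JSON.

Construct AC machine:
Trie nodes:
  0='ε' goto a→14 b→1 c→12 d→6
  1='b' goto c→2
  2='bc' goto b→3
  3='bcb' goto c→4
  4='bcbc' goto a→5
  5='bcbca' goto ·  ←P0
  6='d' goto a→7
  7='da' goto d→8
  8='dad' goto a→9
  9='dada' goto a→10
  10='dadaa' goto d→11
  11='dadaad' goto ·  ←P1
  12='c' goto c→13
  13='cc' goto ·  ←P2
  14='a' goto d→15
  15='ad' goto b→16  ←P4
  16='adb' goto d→17
  17='adbd' goto c→18
  18='adbdc' goto ·  ←P3

Failure links (BFS by depth):
  fail(1) 'b': from fail(0)=0 chase 'b': 0 ⇒ 0;  out=∅∪out(0)=∅
  fail(6) 'd': from fail(0)=0 chase 'd': 0 ⇒ 0;  out=∅∪out(0)=∅
  fail(12) 'c': from fail(0)=0 chase 'c': 0 ⇒ 0;  out=∅∪out(0)=∅
  fail(14) 'a': from fail(0)=0 chase 'a': 0 ⇒ 0;  out=∅∪out(0)=∅
  fail(2) 'bc': from fail(1)=0 chase 'c': 0 ⇒ 12;  out=∅∪out(12)=∅
  fail(7) 'da': from fail(6)=0 chase 'a': 0 ⇒ 14;  out=∅∪out(14)=∅
  fail(13) 'cc': from fail(12)=0 chase 'c': 0 ⇒ 12;  out={2}∪out(12)={2}
  fail(15) 'ad': from fail(14)=0 chase 'd': 0 ⇒ 6;  out={4}∪out(6)={4}
  fail(3) 'bcb': from fail(2)=12 chase 'b': 12→0 ⇒ 1;  out=∅∪out(1)=∅
  fail(8) 'dad': from fail(7)=14 chase 'd': 14 ⇒ 15;  out=∅∪out(15)={4}
  fail(16) 'adb': from fail(15)=6 chase 'b': 6→0 ⇒ 1;  out=∅∪out(1)=∅
  fail(4) 'bcbc': from fail(3)=1 chase 'c': 1 ⇒ 2;  out=∅∪out(2)=∅
  fail(9) 'dada': from fail(8)=15 chase 'a': 15→6 ⇒ 7;  out=∅∪out(7)=∅
  fail(17) 'adbd': from fail(16)=1 chase 'd': 1→0 ⇒ 6;  out=∅∪out(6)=∅
  fail(5) 'bcbca': from fail(4)=2 chase 'a': 2→12→0 ⇒ 14;  out={0}∪out(14)={0}
  fail(10) 'dadaa': from fail(9)=7 chase 'a': 7→14→0 ⇒ 14;  out=∅∪out(14)=∅
  fail(18) 'adbdc': from fail(17)=6 chase 'c': 6→0 ⇒ 12;  out={3}∪out(12)={3}
  fail(11) 'dadaad': from fail(10)=14 chase 'd': 14 ⇒ 15;  out={1}∪out(15)={1,4}

Text stream:
[0] read 'c'  n0⇒n12
[1] read 'd'  n12⇒n6 (fail-walked)
[2] read 'd'  n6⇒n6 (fail-walked)
[3] read 'b'  n6⇒n1 (fail-walked)
[4] read 'a'  n1⇒n14 (fail-walked)
[5] read 'd'  n14⇒n15  emit P4@[4:5]
[6] read 'c'  n15⇒n12 (fail-walked)
[7] read 'd'  n12⇒n6 (fail-walked)
[8] read 'a'  n6⇒n7
[9] read 'a'  n7⇒n14 (fail-walked)
[10] read 'd'  n14⇒n15  emit P4@[9:10]
[11] read 'd'  n15⇒n6 (fail-walked)
[12] read 'a'  n6⇒n7
[13] read 'd'  n7⇒n8  emit P4@[12:13]
[14] read 'a'  n8⇒n9
[15] read 'a'  n9⇒n10
[16] read 'd'  n10⇒n11  emit P1@[11:16],P4@[15:16]
[17] read 'c'  n11⇒n12 (fail-walked)
[18] read 'c'  n12⇒n13  emit P2@[17:18]
[19] read 'b'  n13⇒n1 (fail-walked)
[20] read 'c'  n1⇒n2
[21] read 'b'  n2⇒n3
[22] read 'c'  n3⇒n4
[23] read 'a'  n4⇒n5  emit P0@[19:23]
[24] read 'b'  n5⇒n1 (fail-walked)
[25] read 'c'  n1⇒n2
[26] read 'b'  n2⇒n3
[27] read 'c'  n3⇒n4
[28] read 'a'  n4⇒n5  emit P0@[24:28]
[29] read 'd'  n5⇒n15 (fail-walked)  emit P4@[28:29]
[30] read 'c'  n15⇒n12 (fail-walked)
[31] read 'c'  n12⇒n13  emit P2@[30:31]
[32] read 'b'  n13⇒n1 (fail-walked)
[33] read 'b'  n1⇒n1 (fail-walked)
[34] read 'a'  n1⇒n14 (fail-walked)
[35] read 'd'  n14⇒n15  emit P4@[34:35]
[36] read 'b'  n15⇒n16
[37] read 'd'  n16⇒n17
[38] read 'b'  n17⇒n1 (fail-walked)
[39] read 'c'  n1⇒n2
[40] read 'c'  n2⇒n13 (fail-walked)  emit P2@[39:40]
[41] read 'b'  n13⇒n1 (fail-walked)
[42] read 'c'  n1⇒n2
[43] read 'b'  n2⇒n3
[44] read 'c'  n3⇒n4
[45] read 'a'  n4⇒n5  emit P0@[41:45]
[46] read 'b'  n5⇒n1 (fail-walked)
[47] read 'b'  n1⇒n1 (fail-walked)
[48] read 'a'  n1⇒n14 (fail-walked)
[49] read 'd'  n14⇒n15  emit P4@[48:49]
[50] read 'b'  n15⇒n16
[51] read 'd'  n16⇒n17
[52] read 'c'  n17⇒n18  emit P3@[48:52]
[53] read 'c'  n18⇒n13 (fail-walked)  emit P2@[52:53]
[54] read 'a'  n13⇒n14 (fail-walked)
[55] read 'c'  n14⇒n12 (fail-walked)

Result: [[5,4],[10,4],[13,4],[16,1],[16,4],[18,2],[23,0],[28,0],[29,4],[31,2],[35,4],[40,2],[45,0],[49,4],[52,3],[53,2]]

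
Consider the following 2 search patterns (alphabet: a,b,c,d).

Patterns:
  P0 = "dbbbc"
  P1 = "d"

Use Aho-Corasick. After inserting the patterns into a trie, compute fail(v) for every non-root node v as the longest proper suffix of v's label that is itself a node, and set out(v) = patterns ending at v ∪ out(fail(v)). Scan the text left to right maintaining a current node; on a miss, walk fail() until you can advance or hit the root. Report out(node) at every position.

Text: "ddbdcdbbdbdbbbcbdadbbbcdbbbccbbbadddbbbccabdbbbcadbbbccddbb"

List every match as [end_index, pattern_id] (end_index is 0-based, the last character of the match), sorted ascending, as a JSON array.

Build automaton:
Trie nodes:
  n0 'ε': d→1
  n1 'd': b→2  [P1 ends]
  n2 'db': b→3
  n3 'dbb': b→4
  n4 'dbbb': c→5
  n5 'dbbbc': ·  [P0 ends]

BFS fail/out derivation:
  n1('d'): parent n0 fail=0; on 'd' 0 → fail=0;  out {1}∪∅={1}
  n2('db'): parent n1 fail=0; on 'b' 0 → fail=0;  out ∅∪∅=∅
  n3('dbb'): parent n2 fail=0; on 'b' 0 → fail=0;  out ∅∪∅=∅
  n4('dbbb'): parent n3 fail=0; on 'b' 0 → fail=0;  out ∅∪∅=∅
  n5('dbbbc'): parent n4 fail=0; on 'c' 0 → fail=0;  out {0}∪∅={0}

Scan:
i=0 'd': node 0→1  emit P1@[0:0]
i=1 'd': node 1→1 (fail-walked)  emit P1@[1:1]
i=2 'b': node 1→2
i=3 'd': node 2→1 (fail-walked)  emit P1@[3:3]
i=4 'c': node 1→0 (fail-walked)
i=5 'd': node 0→1  emit P1@[5:5]
i=6 'b': node 1→2
i=7 'b': node 2→3
i=8 'd': node 3→1 (fail-walked)  emit P1@[8:8]
i=9 'b': node 1→2
i=10 'd': node 2→1 (fail-walked)  emit P1@[10:10]
i=11 'b': node 1→2
i=12 'b': node 2→3
i=13 'b': node 3→4
i=14 'c': node 4→5  emit P0@[10:14]
i=15 'b': node 5→0 (fail-walked)
i=16 'd': node 0→1  emit P1@[16:16]
i=17 'a': node 1→0 (fail-walked)
i=18 'd': node 0→1  emit P1@[18:18]
i=19 'b': node 1→2
i=20 'b': node 2→3
i=21 'b': node 3→4
i=22 'c': node 4→5  emit P0@[18:22]
i=23 'd': node 5→1 (fail-walked)  emit P1@[23:23]
i=24 'b': node 1→2
i=25 'b': node 2→3
i=26 'b': node 3→4
i=27 'c': node 4→5  emit P0@[23:27]
i=28 'c': node 5→0 (fail-walked)
i=29 'b': node 0→0
i=30 'b': node 0→0
i=31 'b': node 0→0
i=32 'a': node 0→0
i=33 'd': node 0→1  emit P1@[33:33]
i=34 'd': node 1→1 (fail-walked)  emit P1@[34:34]
i=35 'd': node 1→1 (fail-walked)  emit P1@[35:35]
i=36 'b': node 1→2
i=37 'b': node 2→3
i=38 'b': node 3→4
i=39 'c': node 4→5  emit P0@[35:39]
i=40 'c': node 5→0 (fail-walked)
i=41 'a': node 0→0
i=42 'b': node 0→0
i=43 'd': node 0→1  emit P1@[43:43]
i=44 'b': node 1→2
i=45 'b': node 2→3
i=46 'b': node 3→4
i=47 'c': node 4→5  emit P0@[43:47]
i=48 'a': node 5→0 (fail-walked)
i=49 'd': node 0→1  emit P1@[49:49]
i=50 'b': node 1→2
i=51 'b': node 2→3
i=52 'b': node 3→4
i=53 'c': node 4→5  emit P0@[49:53]
i=54 'c': node 5→0 (fail-walked)
i=55 'd': node 0→1  emit P1@[55:55]
i=56 'd': node 1→1 (fail-walked)  emit P1@[56:56]
i=57 'b': node 1→2
i=58 'b': node 2→3

Matches: [[0,1],[1,1],[3,1],[5,1],[8,1],[10,1],[14,0],[16,1],[18,1],[22,0],[23,1],[27,0],[33,1],[34,1],[35,1],[39,0],[43,1],[47,0],[49,1],[53,0],[55,1],[56,1]]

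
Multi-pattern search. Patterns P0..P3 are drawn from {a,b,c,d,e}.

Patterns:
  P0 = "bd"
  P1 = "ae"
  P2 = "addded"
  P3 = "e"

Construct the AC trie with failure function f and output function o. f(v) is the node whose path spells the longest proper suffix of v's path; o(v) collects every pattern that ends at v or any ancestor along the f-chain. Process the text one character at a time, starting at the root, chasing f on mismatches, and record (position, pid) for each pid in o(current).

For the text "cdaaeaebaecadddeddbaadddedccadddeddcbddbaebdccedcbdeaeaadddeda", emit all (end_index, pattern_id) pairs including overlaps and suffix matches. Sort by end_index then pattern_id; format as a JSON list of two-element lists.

Build:
Trie nodes:
  0='ε' goto a→3 b→1 e→10
  1='b' goto d→2
  2='bd' goto ·  ←P0
  3='a' goto d→5 e→4
  4='ae' goto ·  ←P1
  5='ad' goto d→6
  6='add' goto d→7
  7='addd' goto e→8
  8='addde' goto d→9
  9='addded' goto ·  ←P2
  10='e' goto ·  ←P3

Failure links (BFS by depth):
  fail(1) 'b': from fail(0)=0 chase 'b': 0 ⇒ 0;  out=∅∪out(0)=∅
  fail(3) 'a': from fail(0)=0 chase 'a': 0 ⇒ 0;  out=∅∪out(0)=∅
  fail(10) 'e': from fail(0)=0 chase 'e': 0 ⇒ 0;  out={3}∪out(0)={3}
  fail(2) 'bd': from fail(1)=0 chase 'd': 0 ⇒ 0;  out={0}∪out(0)={0}
  fail(4) 'ae': from fail(3)=0 chase 'e': 0 ⇒ 10;  out={1}∪out(10)={1,3}
  fail(5) 'ad': from fail(3)=0 chase 'd': 0 ⇒ 0;  out=∅∪out(0)=∅
  fail(6) 'add': from fail(5)=0 chase 'd': 0 ⇒ 0;  out=∅∪out(0)=∅
  fail(7) 'addd': from fail(6)=0 chase 'd': 0 ⇒ 0;  out=∅∪out(0)=∅
  fail(8) 'addde': from fail(7)=0 chase 'e': 0 ⇒ 10;  out=∅∪out(10)={3}
  fail(9) 'addded': from fail(8)=10 chase 'd': 10→0 ⇒ 0;  out={2}∪out(0)={2}

Text stream:
pos 0 'c': at 0
pos 1 'd': at 0
pos 2 'a': at 3
pos 3 'a': at 3 (via fail)
pos 4 'e': at 4  → match P1@[3:4],P3@[4:4]
pos 5 'a': at 3 (via fail)
pos 6 'e': at 4  → match P1@[5:6],P3@[6:6]
pos 7 'b': at 1 (via fail)
pos 8 'a': at 3 (via fail)
pos 9 'e': at 4  → match P1@[8:9],P3@[9:9]
pos 10 'c': at 0 (via fail)
pos 11 'a': at 3
pos 12 'd': at 5
pos 13 'd': at 6
pos 14 'd': at 7
pos 15 'e': at 8  → match P3@[15:15]
pos 16 'd': at 9  → match P2@[11:16]
pos 17 'd': at 0 (via fail)
pos 18 'b': at 1
pos 19 'a': at 3 (via fail)
pos 20 'a': at 3 (via fail)
pos 21 'd': at 5
pos 22 'd': at 6
pos 23 'd': at 7
pos 24 'e': at 8  → match P3@[24:24]
pos 25 'd': at 9  → match P2@[20:25]
pos 26 'c': at 0 (via fail)
pos 27 'c': at 0
pos 28 'a': at 3
pos 29 'd': at 5
pos 30 'd': at 6
pos 31 'd': at 7
pos 32 'e': at 8  → match P3@[32:32]
pos 33 'd': at 9  → match P2@[28:33]
pos 34 'd': at 0 (via fail)
pos 35 'c': at 0
pos 36 'b': at 1
pos 37 'd': at 2  → match P0@[36:37]
pos 38 'd': at 0 (via fail)
pos 39 'b': at 1
pos 40 'a': at 3 (via fail)
pos 41 'e': at 4  → match P1@[40:41],P3@[41:41]
pos 42 'b': at 1 (via fail)
pos 43 'd': at 2  → match P0@[42:43]
pos 44 'c': at 0 (via fail)
pos 45 'c': at 0
pos 46 'e': at 10  → match P3@[46:46]
pos 47 'd': at 0 (via fail)
pos 48 'c': at 0
pos 49 'b': at 1
pos 50 'd': at 2  → match P0@[49:50]
pos 51 'e': at 10 (via fail)  → match P3@[51:51]
pos 52 'a': at 3 (via fail)
pos 53 'e': at 4  → match P1@[52:53],P3@[53:53]
pos 54 'a': at 3 (via fail)
pos 55 'a': at 3 (via fail)
pos 56 'd': at 5
pos 57 'd': at 6
pos 58 'd': at 7
pos 59 'e': at 8  → match P3@[59:59]
pos 60 'd': at 9  → match P2@[55:60]
pos 61 'a': at 3 (via fail)

Matches: [[4,1],[4,3],[6,1],[6,3],[9,1],[9,3],[15,3],[16,2],[24,3],[25,2],[32,3],[33,2],[37,0],[41,1],[41,3],[43,0],[46,3],[50,0],[51,3],[53,1],[53,3],[59,3],[60,2]]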